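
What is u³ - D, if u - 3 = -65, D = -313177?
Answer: 74849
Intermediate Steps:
u = -62 (u = 3 - 65 = -62)
u³ - D = (-62)³ - 1*(-313177) = -238328 + 313177 = 74849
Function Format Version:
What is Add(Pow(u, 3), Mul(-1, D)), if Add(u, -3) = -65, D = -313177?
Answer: 74849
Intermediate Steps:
u = -62 (u = Add(3, -65) = -62)
Add(Pow(u, 3), Mul(-1, D)) = Add(Pow(-62, 3), Mul(-1, -313177)) = Add(-238328, 313177) = 74849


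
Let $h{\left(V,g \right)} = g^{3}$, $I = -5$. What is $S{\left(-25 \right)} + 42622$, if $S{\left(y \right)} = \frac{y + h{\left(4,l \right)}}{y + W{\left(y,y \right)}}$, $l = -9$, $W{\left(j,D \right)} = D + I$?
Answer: $\frac{2344964}{55} \approx 42636.0$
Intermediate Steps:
$W{\left(j,D \right)} = -5 + D$ ($W{\left(j,D \right)} = D - 5 = -5 + D$)
$S{\left(y \right)} = \frac{-729 + y}{-5 + 2 y}$ ($S{\left(y \right)} = \frac{y + \left(-9\right)^{3}}{y + \left(-5 + y\right)} = \frac{y - 729}{-5 + 2 y} = \frac{-729 + y}{-5 + 2 y}$)
$S{\left(-25 \right)} + 42622 = \frac{-729 - 25}{-5 + 2 \left(-25\right)} + 42622 = \frac{1}{-5 - 50} \left(-754\right) + 42622 = \frac{1}{-55} \left(-754\right) + 42622 = \left(- \frac{1}{55}\right) \left(-754\right) + 42622 = \frac{754}{55} + 42622 = \frac{2344964}{55}$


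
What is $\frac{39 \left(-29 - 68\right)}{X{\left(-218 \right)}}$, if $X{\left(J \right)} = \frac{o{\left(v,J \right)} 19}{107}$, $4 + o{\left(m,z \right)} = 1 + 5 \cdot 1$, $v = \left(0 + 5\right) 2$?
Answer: $- \frac{404781}{38} \approx -10652.0$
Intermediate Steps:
$v = 10$ ($v = 5 \cdot 2 = 10$)
$o{\left(m,z \right)} = 2$ ($o{\left(m,z \right)} = -4 + \left(1 + 5 \cdot 1\right) = -4 + \left(1 + 5\right) = -4 + 6 = 2$)
$X{\left(J \right)} = \frac{38}{107}$ ($X{\left(J \right)} = \frac{2 \cdot 19}{107} = 38 \cdot \frac{1}{107} = \frac{38}{107}$)
$\frac{39 \left(-29 - 68\right)}{X{\left(-218 \right)}} = \frac{39 \left(-29 - 68\right)}{\frac{38}{107}} = 39 \left(-97\right) \frac{107}{38} = \left(-3783\right) \frac{107}{38} = - \frac{404781}{38}$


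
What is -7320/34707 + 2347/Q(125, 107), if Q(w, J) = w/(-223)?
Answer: -6055299789/1446125 ≈ -4187.3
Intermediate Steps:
Q(w, J) = -w/223 (Q(w, J) = w*(-1/223) = -w/223)
-7320/34707 + 2347/Q(125, 107) = -7320/34707 + 2347/((-1/223*125)) = -7320*1/34707 + 2347/(-125/223) = -2440/11569 + 2347*(-223/125) = -2440/11569 - 523381/125 = -6055299789/1446125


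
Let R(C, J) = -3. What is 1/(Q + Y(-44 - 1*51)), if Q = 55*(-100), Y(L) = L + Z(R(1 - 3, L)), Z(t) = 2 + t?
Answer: -1/5596 ≈ -0.00017870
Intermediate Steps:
Y(L) = -1 + L (Y(L) = L + (2 - 3) = L - 1 = -1 + L)
Q = -5500
1/(Q + Y(-44 - 1*51)) = 1/(-5500 + (-1 + (-44 - 1*51))) = 1/(-5500 + (-1 + (-44 - 51))) = 1/(-5500 + (-1 - 95)) = 1/(-5500 - 96) = 1/(-5596) = -1/5596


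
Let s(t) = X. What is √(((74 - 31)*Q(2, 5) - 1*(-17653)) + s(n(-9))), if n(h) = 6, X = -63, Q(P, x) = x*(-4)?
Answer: √16730 ≈ 129.34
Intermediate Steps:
Q(P, x) = -4*x
s(t) = -63
√(((74 - 31)*Q(2, 5) - 1*(-17653)) + s(n(-9))) = √(((74 - 31)*(-4*5) - 1*(-17653)) - 63) = √((43*(-20) + 17653) - 63) = √((-860 + 17653) - 63) = √(16793 - 63) = √16730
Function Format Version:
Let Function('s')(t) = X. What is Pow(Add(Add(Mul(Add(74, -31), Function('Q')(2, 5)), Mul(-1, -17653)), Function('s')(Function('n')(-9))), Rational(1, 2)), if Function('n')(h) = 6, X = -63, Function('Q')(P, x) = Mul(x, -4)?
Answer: Pow(16730, Rational(1, 2)) ≈ 129.34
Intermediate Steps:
Function('Q')(P, x) = Mul(-4, x)
Function('s')(t) = -63
Pow(Add(Add(Mul(Add(74, -31), Function('Q')(2, 5)), Mul(-1, -17653)), Function('s')(Function('n')(-9))), Rational(1, 2)) = Pow(Add(Add(Mul(Add(74, -31), Mul(-4, 5)), Mul(-1, -17653)), -63), Rational(1, 2)) = Pow(Add(Add(Mul(43, -20), 17653), -63), Rational(1, 2)) = Pow(Add(Add(-860, 17653), -63), Rational(1, 2)) = Pow(Add(16793, -63), Rational(1, 2)) = Pow(16730, Rational(1, 2))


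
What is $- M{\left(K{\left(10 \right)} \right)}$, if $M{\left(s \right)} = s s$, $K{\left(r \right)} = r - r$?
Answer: $0$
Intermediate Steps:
$K{\left(r \right)} = 0$
$M{\left(s \right)} = s^{2}$
$- M{\left(K{\left(10 \right)} \right)} = - 0^{2} = \left(-1\right) 0 = 0$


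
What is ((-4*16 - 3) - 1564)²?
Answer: 2660161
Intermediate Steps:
((-4*16 - 3) - 1564)² = ((-64 - 3) - 1564)² = (-67 - 1564)² = (-1631)² = 2660161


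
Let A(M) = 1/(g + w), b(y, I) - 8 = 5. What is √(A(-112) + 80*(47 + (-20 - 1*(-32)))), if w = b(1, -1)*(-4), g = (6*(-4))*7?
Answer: √57111945/110 ≈ 68.702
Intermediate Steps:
b(y, I) = 13 (b(y, I) = 8 + 5 = 13)
g = -168 (g = -24*7 = -168)
w = -52 (w = 13*(-4) = -52)
A(M) = -1/220 (A(M) = 1/(-168 - 52) = 1/(-220) = -1/220)
√(A(-112) + 80*(47 + (-20 - 1*(-32)))) = √(-1/220 + 80*(47 + (-20 - 1*(-32)))) = √(-1/220 + 80*(47 + (-20 + 32))) = √(-1/220 + 80*(47 + 12)) = √(-1/220 + 80*59) = √(-1/220 + 4720) = √(1038399/220) = √57111945/110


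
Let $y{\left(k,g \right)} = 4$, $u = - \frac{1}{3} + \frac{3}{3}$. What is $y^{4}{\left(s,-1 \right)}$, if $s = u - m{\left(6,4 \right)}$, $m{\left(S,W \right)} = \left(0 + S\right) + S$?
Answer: $256$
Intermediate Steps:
$m{\left(S,W \right)} = 2 S$ ($m{\left(S,W \right)} = S + S = 2 S$)
$u = \frac{2}{3}$ ($u = \left(-1\right) \frac{1}{3} + 3 \cdot \frac{1}{3} = - \frac{1}{3} + 1 = \frac{2}{3} \approx 0.66667$)
$s = - \frac{34}{3}$ ($s = \frac{2}{3} - 2 \cdot 6 = \frac{2}{3} - 12 = - \frac{34}{3} \approx -11.333$)
$y^{4}{\left(s,-1 \right)} = 4^{4} = 256$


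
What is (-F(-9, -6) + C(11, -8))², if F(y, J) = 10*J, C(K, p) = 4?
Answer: 4096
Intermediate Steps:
(-F(-9, -6) + C(11, -8))² = (-10*(-6) + 4)² = (-1*(-60) + 4)² = (60 + 4)² = 64² = 4096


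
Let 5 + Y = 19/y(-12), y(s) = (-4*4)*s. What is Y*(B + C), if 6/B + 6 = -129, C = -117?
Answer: 4956247/8640 ≈ 573.64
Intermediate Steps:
y(s) = -16*s
B = -2/45 (B = 6/(-6 - 129) = 6/(-135) = 6*(-1/135) = -2/45 ≈ -0.044444)
Y = -941/192 (Y = -5 + 19/((-16*(-12))) = -5 + 19/192 = -941/192 ≈ -4.9010)
Y*(B + C) = -941*(-2/45 - 117)/192 = -941/192*(-5267/45) = 4956247/8640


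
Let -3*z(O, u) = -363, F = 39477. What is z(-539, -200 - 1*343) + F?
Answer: 39598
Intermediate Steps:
z(O, u) = 121 (z(O, u) = -⅓*(-363) = 121)
z(-539, -200 - 1*343) + F = 121 + 39477 = 39598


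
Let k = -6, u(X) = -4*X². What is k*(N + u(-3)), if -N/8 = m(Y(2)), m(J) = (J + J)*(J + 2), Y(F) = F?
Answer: 984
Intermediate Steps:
m(J) = 2*J*(2 + J) (m(J) = (2*J)*(2 + J) = 2*J*(2 + J))
N = -128 (N = -16*2*(2 + 2) = -16*2*4 = -8*16 = -128)
k*(N + u(-3)) = -6*(-128 - 4*(-3)²) = -6*(-128 - 4*9) = -6*(-128 - 36) = -6*(-164) = 984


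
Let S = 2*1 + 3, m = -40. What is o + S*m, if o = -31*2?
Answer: -262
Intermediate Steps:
o = -62
S = 5 (S = 2 + 3 = 5)
o + S*m = -62 + 5*(-40) = -62 - 200 = -262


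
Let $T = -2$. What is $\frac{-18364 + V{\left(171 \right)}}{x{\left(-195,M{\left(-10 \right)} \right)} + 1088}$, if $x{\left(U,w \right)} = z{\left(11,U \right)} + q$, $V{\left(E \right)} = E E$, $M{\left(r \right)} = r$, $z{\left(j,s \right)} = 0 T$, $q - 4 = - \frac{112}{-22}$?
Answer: $\frac{119647}{12068} \approx 9.9144$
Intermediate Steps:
$q = \frac{100}{11}$ ($q = 4 - \frac{112}{-22} = 4 - - \frac{56}{11} = 4 + \frac{56}{11} = \frac{100}{11} \approx 9.0909$)
$z{\left(j,s \right)} = 0$ ($z{\left(j,s \right)} = 0 \left(-2\right) = 0$)
$V{\left(E \right)} = E^{2}$
$x{\left(U,w \right)} = \frac{100}{11}$ ($x{\left(U,w \right)} = 0 + \frac{100}{11} = \frac{100}{11}$)
$\frac{-18364 + V{\left(171 \right)}}{x{\left(-195,M{\left(-10 \right)} \right)} + 1088} = \frac{-18364 + 171^{2}}{\frac{100}{11} + 1088} = \frac{-18364 + 29241}{\frac{12068}{11}} = 10877 \cdot \frac{11}{12068} = \frac{119647}{12068}$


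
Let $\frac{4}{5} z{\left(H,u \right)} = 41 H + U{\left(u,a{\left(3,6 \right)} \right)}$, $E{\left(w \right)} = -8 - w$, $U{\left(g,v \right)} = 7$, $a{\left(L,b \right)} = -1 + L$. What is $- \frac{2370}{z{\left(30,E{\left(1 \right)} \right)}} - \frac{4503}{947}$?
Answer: $- \frac{7365723}{1171439} \approx -6.2878$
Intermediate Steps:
$z{\left(H,u \right)} = \frac{35}{4} + \frac{205 H}{4}$ ($z{\left(H,u \right)} = \frac{5 \left(41 H + 7\right)}{4} = \frac{5 \left(7 + 41 H\right)}{4} = \frac{35}{4} + \frac{205 H}{4}$)
$- \frac{2370}{z{\left(30,E{\left(1 \right)} \right)}} - \frac{4503}{947} = - \frac{2370}{\frac{35}{4} + \frac{205}{4} \cdot 30} - \frac{4503}{947} = - \frac{2370}{\frac{35}{4} + \frac{3075}{2}} - \frac{4503}{947} = - \frac{2370}{\frac{6185}{4}} - \frac{4503}{947} = \left(-2370\right) \frac{4}{6185} - \frac{4503}{947} = - \frac{1896}{1237} - \frac{4503}{947} = - \frac{7365723}{1171439}$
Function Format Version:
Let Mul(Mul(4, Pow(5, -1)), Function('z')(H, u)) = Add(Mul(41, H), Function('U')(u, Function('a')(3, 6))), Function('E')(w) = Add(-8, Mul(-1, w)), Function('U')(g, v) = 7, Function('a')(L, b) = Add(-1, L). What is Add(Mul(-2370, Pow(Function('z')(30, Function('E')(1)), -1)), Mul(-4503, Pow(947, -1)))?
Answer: Rational(-7365723, 1171439) ≈ -6.2878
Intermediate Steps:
Function('z')(H, u) = Add(Rational(35, 4), Mul(Rational(205, 4), H)) (Function('z')(H, u) = Mul(Rational(5, 4), Add(Mul(41, H), 7)) = Mul(Rational(5, 4), Add(7, Mul(41, H))) = Add(Rational(35, 4), Mul(Rational(205, 4), H)))
Add(Mul(-2370, Pow(Function('z')(30, Function('E')(1)), -1)), Mul(-4503, Pow(947, -1))) = Add(Mul(-2370, Pow(Add(Rational(35, 4), Mul(Rational(205, 4), 30)), -1)), Mul(-4503, Pow(947, -1))) = Add(Mul(-2370, Pow(Add(Rational(35, 4), Rational(3075, 2)), -1)), Mul(-4503, Rational(1, 947))) = Add(Mul(-2370, Pow(Rational(6185, 4), -1)), Rational(-4503, 947)) = Add(Mul(-2370, Rational(4, 6185)), Rational(-4503, 947)) = Add(Rational(-1896, 1237), Rational(-4503, 947)) = Rational(-7365723, 1171439)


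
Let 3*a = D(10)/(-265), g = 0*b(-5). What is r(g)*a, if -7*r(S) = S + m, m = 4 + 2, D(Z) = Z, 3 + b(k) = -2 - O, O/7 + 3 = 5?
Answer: 4/371 ≈ 0.010782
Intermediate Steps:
O = 14 (O = -21 + 7*5 = -21 + 35 = 14)
b(k) = -19 (b(k) = -3 + (-2 - 1*14) = -3 + (-2 - 14) = -3 - 16 = -19)
m = 6
g = 0 (g = 0*(-19) = 0)
a = -2/159 (a = (10/(-265))/3 = (10*(-1/265))/3 = (⅓)*(-2/53) = -2/159 ≈ -0.012579)
r(S) = -6/7 - S/7 (r(S) = -(S + 6)/7 = -(6 + S)/7 = -6/7 - S/7)
r(g)*a = (-6/7 - ⅐*0)*(-2/159) = (-6/7 + 0)*(-2/159) = -6/7*(-2/159) = 4/371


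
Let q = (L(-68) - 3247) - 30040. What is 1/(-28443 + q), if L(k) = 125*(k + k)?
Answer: -1/78730 ≈ -1.2702e-5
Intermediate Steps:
L(k) = 250*k (L(k) = 125*(2*k) = 250*k)
q = -50287 (q = (250*(-68) - 3247) - 30040 = (-17000 - 3247) - 30040 = -20247 - 30040 = -50287)
1/(-28443 + q) = 1/(-28443 - 50287) = 1/(-78730) = -1/78730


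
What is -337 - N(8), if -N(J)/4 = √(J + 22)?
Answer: -337 + 4*√30 ≈ -315.09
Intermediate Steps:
N(J) = -4*√(22 + J) (N(J) = -4*√(J + 22) = -4*√(22 + J))
-337 - N(8) = -337 - (-4)*√(22 + 8) = -337 - (-4)*√30 = -337 + 4*√30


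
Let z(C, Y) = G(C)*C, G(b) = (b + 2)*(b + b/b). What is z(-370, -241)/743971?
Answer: -50243040/743971 ≈ -67.534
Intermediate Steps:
G(b) = (1 + b)*(2 + b) (G(b) = (2 + b)*(b + 1) = (2 + b)*(1 + b) = (1 + b)*(2 + b))
z(C, Y) = C*(2 + C² + 3*C) (z(C, Y) = (2 + C² + 3*C)*C = C*(2 + C² + 3*C))
z(-370, -241)/743971 = -370*(2 + (-370)² + 3*(-370))/743971 = -370*(2 + 136900 - 1110)*(1/743971) = -370*135792*(1/743971) = -50243040*1/743971 = -50243040/743971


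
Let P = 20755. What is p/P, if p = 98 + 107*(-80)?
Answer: -8462/20755 ≈ -0.40771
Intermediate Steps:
p = -8462 (p = 98 - 8560 = -8462)
p/P = -8462/20755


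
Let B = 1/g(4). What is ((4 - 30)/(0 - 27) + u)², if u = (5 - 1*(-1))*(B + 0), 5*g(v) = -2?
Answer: 143641/729 ≈ 197.04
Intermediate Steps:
g(v) = -⅖ (g(v) = (⅕)*(-2) = -⅖)
B = -5/2 (B = 1/(-⅖) = -5/2 ≈ -2.5000)
u = -15 (u = (5 - 1*(-1))*(-5/2 + 0) = (5 + 1)*(-5/2) = 6*(-5/2) = -15)
((4 - 30)/(0 - 27) + u)² = ((4 - 30)/(0 - 27) - 15)² = (-26/(-27) - 15)² = (-26*(-1/27) - 15)² = (26/27 - 15)² = (-379/27)² = 143641/729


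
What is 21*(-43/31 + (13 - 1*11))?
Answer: 399/31 ≈ 12.871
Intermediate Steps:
21*(-43/31 + (13 - 1*11)) = 21*(-43*1/31 + (13 - 11)) = 21*(-43/31 + 2) = 21*(19/31) = 399/31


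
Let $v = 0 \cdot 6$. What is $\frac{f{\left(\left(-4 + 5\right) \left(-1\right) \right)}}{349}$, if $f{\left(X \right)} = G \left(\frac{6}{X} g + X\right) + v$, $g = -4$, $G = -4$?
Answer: $- \frac{92}{349} \approx -0.26361$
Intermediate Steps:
$v = 0$
$f{\left(X \right)} = - 4 X + \frac{96}{X}$ ($f{\left(X \right)} = - 4 \left(\frac{6}{X} \left(-4\right) + X\right) + 0 = - 4 \left(- \frac{24}{X} + X\right) + 0 = - 4 \left(X - \frac{24}{X}\right) + 0 = \left(- 4 X + \frac{96}{X}\right) + 0 = - 4 X + \frac{96}{X}$)
$\frac{f{\left(\left(-4 + 5\right) \left(-1\right) \right)}}{349} = \frac{- 4 \left(-4 + 5\right) \left(-1\right) + \frac{96}{\left(-4 + 5\right) \left(-1\right)}}{349} = \left(- 4 \cdot 1 \left(-1\right) + \frac{96}{1 \left(-1\right)}\right) \frac{1}{349} = \left(\left(-4\right) \left(-1\right) + \frac{96}{-1}\right) \frac{1}{349} = \left(4 + 96 \left(-1\right)\right) \frac{1}{349} = \left(4 - 96\right) \frac{1}{349} = \left(-92\right) \frac{1}{349} = - \frac{92}{349}$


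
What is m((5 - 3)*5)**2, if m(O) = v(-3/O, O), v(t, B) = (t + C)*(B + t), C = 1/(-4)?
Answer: 1138489/40000 ≈ 28.462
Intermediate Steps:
C = -1/4 ≈ -0.25000
v(t, B) = (-1/4 + t)*(B + t) (v(t, B) = (t - 1/4)*(B + t) = (-1/4 + t)*(B + t))
m(O) = -3 + 9/O**2 - O/4 + 3/(4*O) (m(O) = (-3/O)**2 - O/4 - (-3)/(4*O) + O*(-3/O) = 9/O**2 - O/4 + 3/(4*O) - 3 = -3 + 9/O**2 - O/4 + 3/(4*O))
m((5 - 3)*5)**2 = (-3 + 9/((5 - 3)*5)**2 - (5 - 3)*5/4 + 3/(4*(((5 - 3)*5))))**2 = (-3 + 9/(2*5)**2 - 5/2 + 3/(4*((2*5))))**2 = (-3 + 9/10**2 - 1/4*10 + (3/4)/10)**2 = (-3 + 9*(1/100) - 5/2 + (3/4)*(1/10))**2 = (-3 + 9/100 - 5/2 + 3/40)**2 = (-1067/200)**2 = 1138489/40000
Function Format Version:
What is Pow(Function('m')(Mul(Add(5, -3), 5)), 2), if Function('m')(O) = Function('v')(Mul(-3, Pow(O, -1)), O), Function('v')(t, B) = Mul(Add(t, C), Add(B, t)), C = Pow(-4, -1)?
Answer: Rational(1138489, 40000) ≈ 28.462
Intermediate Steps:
C = Rational(-1, 4) ≈ -0.25000
Function('v')(t, B) = Mul(Add(Rational(-1, 4), t), Add(B, t)) (Function('v')(t, B) = Mul(Add(t, Rational(-1, 4)), Add(B, t)) = Mul(Add(Rational(-1, 4), t), Add(B, t)))
Function('m')(O) = Add(-3, Mul(9, Pow(O, -2)), Mul(Rational(-1, 4), O), Mul(Rational(3, 4), Pow(O, -1))) (Function('m')(O) = Add(Pow(Mul(-3, Pow(O, -1)), 2), Mul(Rational(-1, 4), O), Mul(Rational(-1, 4), Mul(-3, Pow(O, -1))), Mul(O, Mul(-3, Pow(O, -1)))) = Add(Mul(9, Pow(O, -2)), Mul(Rational(-1, 4), O), Mul(Rational(3, 4), Pow(O, -1)), -3) = Add(-3, Mul(9, Pow(O, -2)), Mul(Rational(-1, 4), O), Mul(Rational(3, 4), Pow(O, -1))))
Pow(Function('m')(Mul(Add(5, -3), 5)), 2) = Pow(Add(-3, Mul(9, Pow(Mul(Add(5, -3), 5), -2)), Mul(Rational(-1, 4), Mul(Add(5, -3), 5)), Mul(Rational(3, 4), Pow(Mul(Add(5, -3), 5), -1))), 2) = Pow(Add(-3, Mul(9, Pow(Mul(2, 5), -2)), Mul(Rational(-1, 4), Mul(2, 5)), Mul(Rational(3, 4), Pow(Mul(2, 5), -1))), 2) = Pow(Add(-3, Mul(9, Pow(10, -2)), Mul(Rational(-1, 4), 10), Mul(Rational(3, 4), Pow(10, -1))), 2) = Pow(Add(-3, Mul(9, Rational(1, 100)), Rational(-5, 2), Mul(Rational(3, 4), Rational(1, 10))), 2) = Pow(Add(-3, Rational(9, 100), Rational(-5, 2), Rational(3, 40)), 2) = Pow(Rational(-1067, 200), 2) = Rational(1138489, 40000)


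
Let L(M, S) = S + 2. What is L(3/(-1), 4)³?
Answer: 216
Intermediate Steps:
L(M, S) = 2 + S
L(3/(-1), 4)³ = (2 + 4)³ = 6³ = 216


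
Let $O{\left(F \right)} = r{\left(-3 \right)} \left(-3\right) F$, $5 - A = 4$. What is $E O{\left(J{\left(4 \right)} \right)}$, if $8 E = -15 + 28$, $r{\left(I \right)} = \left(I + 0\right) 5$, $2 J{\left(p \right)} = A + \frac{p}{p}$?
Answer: $\frac{585}{8} \approx 73.125$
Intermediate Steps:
$A = 1$ ($A = 5 - 4 = 1$)
$J{\left(p \right)} = 1$ ($J{\left(p \right)} = \frac{1 + \frac{p}{p}}{2} = \frac{1 + 1}{2} = \frac{1}{2} \cdot 2 = 1$)
$r{\left(I \right)} = 5 I$ ($r{\left(I \right)} = I 5 = 5 I$)
$O{\left(F \right)} = 45 F$ ($O{\left(F \right)} = 5 \left(-3\right) \left(-3\right) F = \left(-15\right) \left(-3\right) F = 45 F$)
$E = \frac{13}{8}$ ($E = \frac{-15 + 28}{8} = \frac{1}{8} \cdot 13 = \frac{13}{8} \approx 1.625$)
$E O{\left(J{\left(4 \right)} \right)} = \frac{13 \cdot 45 \cdot 1}{8} = \frac{13}{8} \cdot 45 = \frac{585}{8}$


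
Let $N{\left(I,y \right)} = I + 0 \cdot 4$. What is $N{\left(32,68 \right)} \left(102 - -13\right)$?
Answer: $3680$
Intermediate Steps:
$N{\left(I,y \right)} = I$ ($N{\left(I,y \right)} = I + 0 = I$)
$N{\left(32,68 \right)} \left(102 - -13\right) = 32 \left(102 - -13\right) = 32 \left(102 + 13\right) = 32 \cdot 115 = 3680$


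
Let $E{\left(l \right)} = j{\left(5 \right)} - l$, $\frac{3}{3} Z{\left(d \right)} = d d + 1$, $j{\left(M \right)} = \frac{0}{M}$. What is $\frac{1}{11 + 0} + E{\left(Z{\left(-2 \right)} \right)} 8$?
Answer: $- \frac{439}{11} \approx -39.909$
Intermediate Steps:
$j{\left(M \right)} = 0$
$Z{\left(d \right)} = 1 + d^{2}$ ($Z{\left(d \right)} = d d + 1 = d^{2} + 1 = 1 + d^{2}$)
$E{\left(l \right)} = - l$ ($E{\left(l \right)} = 0 - l = - l$)
$\frac{1}{11 + 0} + E{\left(Z{\left(-2 \right)} \right)} 8 = \frac{1}{11 + 0} + - (1 + \left(-2\right)^{2}) 8 = \frac{1}{11} + - (1 + 4) 8 = \frac{1}{11} + \left(-1\right) 5 \cdot 8 = \frac{1}{11} - 40 = - \frac{439}{11}$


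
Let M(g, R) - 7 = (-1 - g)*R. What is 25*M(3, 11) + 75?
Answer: -850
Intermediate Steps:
M(g, R) = 7 + R*(-1 - g) (M(g, R) = 7 + (-1 - g)*R = 7 + R*(-1 - g))
25*M(3, 11) + 75 = 25*(7 - 1*11 - 1*11*3) + 75 = 25*(7 - 11 - 33) + 75 = 25*(-37) + 75 = -925 + 75 = -850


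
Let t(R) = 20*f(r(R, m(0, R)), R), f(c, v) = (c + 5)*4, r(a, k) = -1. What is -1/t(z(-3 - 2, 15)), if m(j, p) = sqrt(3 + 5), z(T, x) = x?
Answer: -1/320 ≈ -0.0031250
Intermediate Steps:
m(j, p) = 2*sqrt(2) (m(j, p) = sqrt(8) = 2*sqrt(2))
f(c, v) = 20 + 4*c (f(c, v) = (5 + c)*4 = 20 + 4*c)
t(R) = 320 (t(R) = 20*(20 + 4*(-1)) = 20*(20 - 4) = 20*16 = 320)
-1/t(z(-3 - 2, 15)) = -1/320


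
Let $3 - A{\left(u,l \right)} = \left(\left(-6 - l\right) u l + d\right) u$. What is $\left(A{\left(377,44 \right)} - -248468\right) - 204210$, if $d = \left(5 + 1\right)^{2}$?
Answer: $312714489$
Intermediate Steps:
$d = 36$ ($d = 6^{2} = 36$)
$A{\left(u,l \right)} = 3 - u \left(36 + l u \left(-6 - l\right)\right)$ ($A{\left(u,l \right)} = 3 - \left(\left(-6 - l\right) u l + 36\right) u = 3 - \left(u \left(-6 - l\right) l + 36\right) u = 3 - \left(l u \left(-6 - l\right) + 36\right) u = 3 - \left(36 + l u \left(-6 - l\right)\right) u = 3 - u \left(36 + l u \left(-6 - l\right)\right)$)
$\left(A{\left(377,44 \right)} - -248468\right) - 204210 = \left(\left(3 - 13572 + 44^{2} \cdot 377^{2} + 6 \cdot 44 \cdot 377^{2}\right) - -248468\right) - 204210 = \left(\left(3 - 13572 + 1936 \cdot 142129 + 6 \cdot 44 \cdot 142129\right) + 248468\right) - 204210 = \left(\left(3 - 13572 + 275161744 + 37522056\right) + 248468\right) - 204210 = \left(312670231 + 248468\right) - 204210 = 312918699 - 204210 = 312714489$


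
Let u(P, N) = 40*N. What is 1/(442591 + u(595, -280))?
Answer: 1/431391 ≈ 2.3181e-6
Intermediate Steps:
1/(442591 + u(595, -280)) = 1/(442591 + 40*(-280)) = 1/(442591 - 11200) = 1/431391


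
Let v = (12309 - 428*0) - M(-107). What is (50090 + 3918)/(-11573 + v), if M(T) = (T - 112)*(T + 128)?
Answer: 54008/5335 ≈ 10.123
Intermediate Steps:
M(T) = (-112 + T)*(128 + T)
v = 16908 (v = (12309 - 428*0) - (-14336 + (-107)² + 16*(-107)) = (12309 + 0) - (-14336 + 11449 - 1712) = 12309 - 1*(-4599) = 12309 + 4599 = 16908)
(50090 + 3918)/(-11573 + v) = (50090 + 3918)/(-11573 + 16908) = 54008/5335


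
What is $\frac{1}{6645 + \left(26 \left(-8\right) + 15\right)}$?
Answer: $\frac{1}{6452} \approx 0.00015499$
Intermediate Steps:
$\frac{1}{6645 + \left(26 \left(-8\right) + 15\right)} = \frac{1}{6645 + \left(-208 + 15\right)} = \frac{1}{6645 - 193} = \frac{1}{6452}$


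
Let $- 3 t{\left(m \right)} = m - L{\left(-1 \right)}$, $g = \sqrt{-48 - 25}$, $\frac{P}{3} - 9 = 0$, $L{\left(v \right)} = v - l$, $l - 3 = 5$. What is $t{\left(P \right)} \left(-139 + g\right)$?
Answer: $1668 - 12 i \sqrt{73} \approx 1668.0 - 102.53 i$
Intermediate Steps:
$l = 8$ ($l = 3 + 5 = 8$)
$L{\left(v \right)} = -8 + v$ ($L{\left(v \right)} = v - 8 = -8 + v$)
$P = 27$ ($P = 27 + 3 \cdot 0 = 27 + 0 = 27$)
$g = i \sqrt{73}$ ($g = \sqrt{-73} = i \sqrt{73} \approx 8.544 i$)
$t{\left(m \right)} = -3 - \frac{m}{3}$ ($t{\left(m \right)} = - \frac{m - \left(-8 - 1\right)}{3} = - \frac{m - -9}{3} = - \frac{m + 9}{3} = - \frac{9 + m}{3} = -3 - \frac{m}{3}$)
$t{\left(P \right)} \left(-139 + g\right) = \left(-3 - 9\right) \left(-139 + i \sqrt{73}\right) = - 12 \left(-139 + i \sqrt{73}\right) = 1668 - 12 i \sqrt{73}$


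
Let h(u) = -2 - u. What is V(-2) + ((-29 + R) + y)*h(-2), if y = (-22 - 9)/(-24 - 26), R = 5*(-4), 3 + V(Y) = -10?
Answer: -13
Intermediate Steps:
V(Y) = -13 (V(Y) = -3 - 10 = -13)
R = -20
y = 31/50 (y = -31/(-50) = -31*(-1/50) = 31/50 ≈ 0.62000)
V(-2) + ((-29 + R) + y)*h(-2) = -13 + ((-29 - 20) + 31/50)*(-2 - 1*(-2)) = -13 + (-49 + 31/50)*(-2 + 2) = -13 - 2419/50*0 = -13 + 0 = -13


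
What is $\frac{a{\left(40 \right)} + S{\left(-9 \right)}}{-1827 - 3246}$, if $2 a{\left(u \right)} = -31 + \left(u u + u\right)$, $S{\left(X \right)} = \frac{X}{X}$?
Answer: $- \frac{537}{3382} \approx -0.15878$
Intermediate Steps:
$S{\left(X \right)} = 1$
$a{\left(u \right)} = - \frac{31}{2} + \frac{u}{2} + \frac{u^{2}}{2}$ ($a{\left(u \right)} = \frac{-31 + \left(u u + u\right)}{2} = \frac{-31 + \left(u^{2} + u\right)}{2} = \frac{-31 + \left(u + u^{2}\right)}{2} = \frac{-31 + u + u^{2}}{2} = - \frac{31}{2} + \frac{u}{2} + \frac{u^{2}}{2}$)
$\frac{a{\left(40 \right)} + S{\left(-9 \right)}}{-1827 - 3246} = \frac{\left(- \frac{31}{2} + \frac{1}{2} \cdot 40 + \frac{40^{2}}{2}\right) + 1}{-1827 - 3246} = \frac{\left(- \frac{31}{2} + 20 + \frac{1}{2} \cdot 1600\right) + 1}{-5073} = \left(\left(- \frac{31}{2} + 20 + 800\right) + 1\right) \left(- \frac{1}{5073}\right) = \left(\frac{1609}{2} + 1\right) \left(- \frac{1}{5073}\right) = \frac{1611}{2} \left(- \frac{1}{5073}\right) = - \frac{537}{3382}$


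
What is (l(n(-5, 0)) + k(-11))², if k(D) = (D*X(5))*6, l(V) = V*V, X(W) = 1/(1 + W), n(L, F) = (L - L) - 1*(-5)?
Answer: 196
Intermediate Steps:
n(L, F) = 5 (n(L, F) = 0 + 5 = 5)
l(V) = V²
k(D) = D (k(D) = (D/(1 + 5))*6 = (D/6)*6 = D)
(l(n(-5, 0)) + k(-11))² = (5² - 11)² = (25 - 11)² = 14² = 196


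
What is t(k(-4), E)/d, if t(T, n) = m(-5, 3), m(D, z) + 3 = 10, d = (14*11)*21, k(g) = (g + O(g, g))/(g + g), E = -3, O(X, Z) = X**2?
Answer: 1/462 ≈ 0.0021645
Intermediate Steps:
k(g) = (g + g**2)/(2*g) (k(g) = (g + g**2)/(g + g) = (g + g**2)/((2*g)) = (g + g**2)*(1/(2*g)) = (g + g**2)/(2*g))
d = 3234 (d = 154*21 = 3234)
m(D, z) = 7 (m(D, z) = -3 + 10 = 7)
t(T, n) = 7
t(k(-4), E)/d = 7/3234 = 7*(1/3234) = 1/462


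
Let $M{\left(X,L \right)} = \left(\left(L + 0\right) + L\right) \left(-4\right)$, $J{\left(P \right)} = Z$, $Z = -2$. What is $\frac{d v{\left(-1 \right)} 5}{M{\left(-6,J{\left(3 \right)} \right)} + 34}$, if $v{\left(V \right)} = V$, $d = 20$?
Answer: $-2$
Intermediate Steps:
$J{\left(P \right)} = -2$
$M{\left(X,L \right)} = - 8 L$ ($M{\left(X,L \right)} = \left(L + L\right) \left(-4\right) = 2 L \left(-4\right) = - 8 L$)
$\frac{d v{\left(-1 \right)} 5}{M{\left(-6,J{\left(3 \right)} \right)} + 34} = \frac{20 \left(\left(-1\right) 5\right)}{\left(-8\right) \left(-2\right) + 34} = \frac{20 \left(-5\right)}{16 + 34} = - \frac{100}{50} = \left(-100\right) \frac{1}{50} = -2$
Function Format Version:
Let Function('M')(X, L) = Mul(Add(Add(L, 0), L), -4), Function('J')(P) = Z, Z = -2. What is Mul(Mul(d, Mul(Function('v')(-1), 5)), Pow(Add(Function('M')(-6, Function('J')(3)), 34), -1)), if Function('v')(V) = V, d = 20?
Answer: -2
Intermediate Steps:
Function('J')(P) = -2
Function('M')(X, L) = Mul(-8, L) (Function('M')(X, L) = Mul(Add(L, L), -4) = Mul(Mul(2, L), -4) = Mul(-8, L))
Mul(Mul(d, Mul(Function('v')(-1), 5)), Pow(Add(Function('M')(-6, Function('J')(3)), 34), -1)) = Mul(Mul(20, Mul(-1, 5)), Pow(Add(Mul(-8, -2), 34), -1)) = Mul(Mul(20, -5), Pow(Add(16, 34), -1)) = Mul(-100, Pow(50, -1)) = Mul(-100, Rational(1, 50)) = -2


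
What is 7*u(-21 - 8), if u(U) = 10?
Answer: 70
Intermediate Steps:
7*u(-21 - 8) = 7*10 = 70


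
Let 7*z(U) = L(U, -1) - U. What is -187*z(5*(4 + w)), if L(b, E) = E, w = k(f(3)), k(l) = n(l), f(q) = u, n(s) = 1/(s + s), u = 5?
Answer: 8041/14 ≈ 574.36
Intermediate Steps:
n(s) = 1/(2*s)
f(q) = 5
k(l) = 1/(2*l)
w = ⅒ (w = (½)/5 = (½)*(⅕) = ⅒ ≈ 0.10000)
z(U) = -⅐ - U/7 (z(U) = (-1 - U)/7 = -⅐ - U/7)
-187*z(5*(4 + w)) = -187*(-⅐ - 5*(4 + ⅒)/7) = -187*(-⅐ - 5*41/(7*10)) = -187*(-⅐ - ⅐*41/2) = -187*(-⅐ - 41/14) = -187*(-43/14) = 8041/14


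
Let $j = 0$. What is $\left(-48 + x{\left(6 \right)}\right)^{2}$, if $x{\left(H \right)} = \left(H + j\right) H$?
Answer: $144$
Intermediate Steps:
$x{\left(H \right)} = H^{2}$ ($x{\left(H \right)} = \left(H + 0\right) H = H H = H^{2}$)
$\left(-48 + x{\left(6 \right)}\right)^{2} = \left(-48 + 6^{2}\right)^{2} = \left(-48 + 36\right)^{2} = \left(-12\right)^{2} = 144$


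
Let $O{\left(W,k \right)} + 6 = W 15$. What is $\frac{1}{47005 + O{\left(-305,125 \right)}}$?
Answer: $\frac{1}{42424} \approx 2.3572 \cdot 10^{-5}$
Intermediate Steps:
$O{\left(W,k \right)} = -6 + 15 W$ ($O{\left(W,k \right)} = -6 + W 15 = -6 + 15 W$)
$\frac{1}{47005 + O{\left(-305,125 \right)}} = \frac{1}{47005 + \left(-6 + 15 \left(-305\right)\right)} = \frac{1}{47005 - 4581} = \frac{1}{42424}$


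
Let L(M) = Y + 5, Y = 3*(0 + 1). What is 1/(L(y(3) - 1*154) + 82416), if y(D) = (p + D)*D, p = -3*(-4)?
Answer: 1/82424 ≈ 1.2132e-5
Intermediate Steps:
p = 12
y(D) = D*(12 + D) (y(D) = (12 + D)*D = D*(12 + D))
Y = 3 (Y = 3*1 = 3)
L(M) = 8 (L(M) = 3 + 5 = 8)
1/(L(y(3) - 1*154) + 82416) = 1/(8 + 82416) = 1/82424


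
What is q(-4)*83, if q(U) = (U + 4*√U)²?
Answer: -3984 - 5312*I ≈ -3984.0 - 5312.0*I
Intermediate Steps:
q(-4)*83 = (-4 + 4*√(-4))²*83 = (-4 + 4*(2*I))²*83 = (-4 + 8*I)²*83 = 83*(-4 + 8*I)²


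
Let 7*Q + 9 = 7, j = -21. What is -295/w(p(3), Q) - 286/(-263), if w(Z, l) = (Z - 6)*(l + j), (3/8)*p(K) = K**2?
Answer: 1310147/705366 ≈ 1.8574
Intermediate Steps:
p(K) = 8*K**2/3
Q = -2/7 (Q = -9/7 + (1/7)*7 = -9/7 + 1 = -2/7 ≈ -0.28571)
w(Z, l) = (-21 + l)*(-6 + Z) (w(Z, l) = (Z - 6)*(l - 21) = (-6 + Z)*(-21 + l) = (-21 + l)*(-6 + Z))
-295/w(p(3), Q) - 286/(-263) = -295/(126 - 56*3**2 - 6*(-2/7) + ((8/3)*3**2)*(-2/7)) - 286/(-263) = -295/(126 - 56*9 + 12/7 + ((8/3)*9)*(-2/7)) - 286*(-1/263) = -295/(126 - 21*24 + 12/7 + 24*(-2/7)) + 286/263 = -295/(126 - 504 + 12/7 - 48/7) + 286/263 = -295/(-2682/7) + 286/263 = -295*(-7/2682) + 286/263 = 2065/2682 + 286/263 = 1310147/705366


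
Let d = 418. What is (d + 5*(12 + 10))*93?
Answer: 49104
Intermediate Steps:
(d + 5*(12 + 10))*93 = (418 + 5*(12 + 10))*93 = (418 + 5*22)*93 = (418 + 110)*93 = 528*93 = 49104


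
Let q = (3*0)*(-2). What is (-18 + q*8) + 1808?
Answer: 1790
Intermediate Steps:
q = 0 (q = 0*(-2) = 0)
(-18 + q*8) + 1808 = (-18 + 0*8) + 1808 = (-18 + 0) + 1808 = -18 + 1808 = 1790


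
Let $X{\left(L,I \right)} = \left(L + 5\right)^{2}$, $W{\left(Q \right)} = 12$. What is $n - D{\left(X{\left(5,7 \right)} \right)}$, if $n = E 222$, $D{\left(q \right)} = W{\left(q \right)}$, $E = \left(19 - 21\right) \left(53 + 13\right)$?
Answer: $-29316$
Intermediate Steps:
$E = -132$ ($E = \left(-2\right) 66 = -132$)
$X{\left(L,I \right)} = \left(5 + L\right)^{2}$
$D{\left(q \right)} = 12$
$n = -29304$ ($n = \left(-132\right) 222 = -29304$)
$n - D{\left(X{\left(5,7 \right)} \right)} = -29304 - 12 = -29316$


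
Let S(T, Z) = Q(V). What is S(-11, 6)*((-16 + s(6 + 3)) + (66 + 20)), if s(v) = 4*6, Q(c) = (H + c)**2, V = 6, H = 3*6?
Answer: 54144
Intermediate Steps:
H = 18
Q(c) = (18 + c)**2
S(T, Z) = 576 (S(T, Z) = (18 + 6)**2 = 24**2 = 576)
s(v) = 24
S(-11, 6)*((-16 + s(6 + 3)) + (66 + 20)) = 576*((-16 + 24) + (66 + 20)) = 576*(8 + 86) = 576*94 = 54144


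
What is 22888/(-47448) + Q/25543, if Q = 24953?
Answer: 74917720/151495533 ≈ 0.49452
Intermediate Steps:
22888/(-47448) + Q/25543 = 22888/(-47448) + 24953/25543 = 22888*(-1/47448) + 24953*(1/25543) = -2861/5931 + 24953/25543 = 74917720/151495533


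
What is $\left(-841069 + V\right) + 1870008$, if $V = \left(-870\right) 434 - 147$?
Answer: $651212$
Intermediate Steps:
$V = -377727$ ($V = -377580 - 147 = -377727$)
$\left(-841069 + V\right) + 1870008 = \left(-841069 - 377727\right) + 1870008 = -1218796 + 1870008 = 651212$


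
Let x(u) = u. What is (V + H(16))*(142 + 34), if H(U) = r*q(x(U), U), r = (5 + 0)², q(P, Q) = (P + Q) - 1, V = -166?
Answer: 107184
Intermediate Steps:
q(P, Q) = -1 + P + Q
r = 25 (r = 5² = 25)
H(U) = -25 + 50*U (H(U) = 25*(-1 + U + U) = 25*(-1 + 2*U) = -25 + 50*U)
(V + H(16))*(142 + 34) = (-166 + (-25 + 50*16))*(142 + 34) = (-166 + (-25 + 800))*176 = (-166 + 775)*176 = 609*176 = 107184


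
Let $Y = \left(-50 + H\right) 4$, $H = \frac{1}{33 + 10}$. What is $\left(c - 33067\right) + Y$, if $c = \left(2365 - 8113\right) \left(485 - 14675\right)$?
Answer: $\frac{3505826683}{43} \approx 8.1531 \cdot 10^{7}$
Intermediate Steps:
$H = \frac{1}{43} \approx 0.023256$
$c = 81564120$ ($c = \left(-5748\right) \left(-14190\right) = 81564120$)
$Y = - \frac{8596}{43}$ ($Y = \left(-50 + \frac{1}{43}\right) 4 = \left(- \frac{2149}{43}\right) 4 = - \frac{8596}{43} \approx -199.91$)
$\left(c - 33067\right) + Y = \left(81564120 - 33067\right) - \frac{8596}{43} = 81531053 - \frac{8596}{43} = \frac{3505826683}{43}$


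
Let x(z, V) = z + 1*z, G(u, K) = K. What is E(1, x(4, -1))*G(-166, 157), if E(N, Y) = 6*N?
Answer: 942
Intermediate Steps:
x(z, V) = 2*z (x(z, V) = z + z = 2*z)
E(1, x(4, -1))*G(-166, 157) = (6*1)*157 = 6*157 = 942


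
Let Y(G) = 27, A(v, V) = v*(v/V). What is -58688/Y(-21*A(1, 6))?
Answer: -58688/27 ≈ -2173.6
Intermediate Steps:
A(v, V) = v²/V
-58688/Y(-21*A(1, 6)) = -58688/27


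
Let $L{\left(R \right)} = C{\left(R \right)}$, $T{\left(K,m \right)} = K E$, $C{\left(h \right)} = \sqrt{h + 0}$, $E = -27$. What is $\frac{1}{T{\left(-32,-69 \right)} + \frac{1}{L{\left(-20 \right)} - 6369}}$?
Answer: $\frac{7009489203}{6056197570829} + \frac{2 i \sqrt{5}}{30280987854145} \approx 0.0011574 + 1.4769 \cdot 10^{-13} i$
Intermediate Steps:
$C{\left(h \right)} = \sqrt{h}$
$T{\left(K,m \right)} = - 27 K$ ($T{\left(K,m \right)} = K \left(-27\right) = - 27 K$)
$L{\left(R \right)} = \sqrt{R}$
$\frac{1}{T{\left(-32,-69 \right)} + \frac{1}{L{\left(-20 \right)} - 6369}} = \frac{1}{\left(-27\right) \left(-32\right) + \frac{1}{\sqrt{-20} - 6369}} = \frac{1}{864 + \frac{1}{2 i \sqrt{5} - 6369}} = \frac{1}{864 + \frac{1}{-6369 + 2 i \sqrt{5}}}$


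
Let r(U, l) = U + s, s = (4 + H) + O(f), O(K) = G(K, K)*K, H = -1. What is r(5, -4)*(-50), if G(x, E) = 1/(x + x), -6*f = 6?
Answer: -425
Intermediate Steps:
f = -1 (f = -1/6*6 = -1)
G(x, E) = 1/(2*x)
O(K) = 1/2 (O(K) = (1/(2*K))*K = 1/2)
s = 7/2 (s = (4 - 1) + 1/2 = 3 + 1/2 = 7/2 ≈ 3.5000)
r(U, l) = 7/2 + U (r(U, l) = U + 7/2 = 7/2 + U)
r(5, -4)*(-50) = (7/2 + 5)*(-50) = (17/2)*(-50) = -425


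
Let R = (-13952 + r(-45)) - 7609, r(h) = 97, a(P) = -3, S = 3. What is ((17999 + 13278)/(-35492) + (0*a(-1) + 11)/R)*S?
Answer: -503789955/190450072 ≈ -2.6453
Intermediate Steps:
R = -21464 (R = (-13952 + 97) - 7609 = -13855 - 7609 = -21464)
((17999 + 13278)/(-35492) + (0*a(-1) + 11)/R)*S = ((17999 + 13278)/(-35492) + (0*(-3) + 11)/(-21464))*3 = (31277*(-1/35492) + (0 + 11)*(-1/21464))*3 = (-31277/35492 + 11*(-1/21464))*3 = (-31277/35492 - 11/21464)*3 = -167929985/190450072*3 = -503789955/190450072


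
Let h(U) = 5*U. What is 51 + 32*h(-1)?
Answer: -109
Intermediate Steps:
51 + 32*h(-1) = 51 + 32*(5*(-1)) = 51 + 32*(-5) = 51 - 160 = -109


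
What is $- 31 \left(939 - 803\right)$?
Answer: $-4216$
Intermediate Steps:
$- 31 \left(939 - 803\right) = \left(-31\right) 136 = -4216$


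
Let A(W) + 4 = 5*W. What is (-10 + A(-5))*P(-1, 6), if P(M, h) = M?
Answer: 39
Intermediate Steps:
A(W) = -4 + 5*W
(-10 + A(-5))*P(-1, 6) = (-10 + (-4 + 5*(-5)))*(-1) = (-10 + (-4 - 25))*(-1) = (-10 - 29)*(-1) = -39*(-1) = 39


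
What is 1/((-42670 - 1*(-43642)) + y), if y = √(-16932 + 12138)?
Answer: 162/158263 - I*√4794/949578 ≈ 0.0010236 - 7.2915e-5*I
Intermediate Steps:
y = I*√4794 (y = √(-4794) = I*√4794 ≈ 69.239*I)
1/((-42670 - 1*(-43642)) + y) = 1/((-42670 - 1*(-43642)) + I*√4794) = 1/((-42670 + 43642) + I*√4794) = 1/(972 + I*√4794)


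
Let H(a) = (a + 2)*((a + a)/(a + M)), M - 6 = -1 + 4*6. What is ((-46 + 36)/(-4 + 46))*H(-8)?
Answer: -160/147 ≈ -1.0884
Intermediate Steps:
M = 29 (M = 6 + (-1 + 4*6) = 6 + (-1 + 24) = 6 + 23 = 29)
H(a) = 2*a*(2 + a)/(29 + a) (H(a) = (a + 2)*((a + a)/(a + 29)) = (2 + a)*((2*a)/(29 + a)) = (2 + a)*(2*a/(29 + a)) = 2*a*(2 + a)/(29 + a))
((-46 + 36)/(-4 + 46))*H(-8) = ((-46 + 36)/(-4 + 46))*(2*(-8)*(2 - 8)/(29 - 8)) = (-10/42)*(2*(-8)*(-6)/21) = (-10*1/42)*(2*(-8)*(1/21)*(-6)) = -5/21*32/7 = -160/147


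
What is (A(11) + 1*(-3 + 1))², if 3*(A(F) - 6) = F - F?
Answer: 16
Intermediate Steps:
A(F) = 6 (A(F) = 6 + (F - F)/3 = 6 + (⅓)*0 = 6 + 0 = 6)
(A(11) + 1*(-3 + 1))² = (6 + 1*(-3 + 1))² = (6 + 1*(-2))² = (6 - 2)² = 4² = 16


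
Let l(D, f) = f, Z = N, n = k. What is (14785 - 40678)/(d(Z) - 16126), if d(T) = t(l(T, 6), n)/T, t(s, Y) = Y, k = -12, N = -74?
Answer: 958041/596656 ≈ 1.6057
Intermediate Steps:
n = -12
Z = -74
d(T) = -12/T
(14785 - 40678)/(d(Z) - 16126) = (14785 - 40678)/(-12/(-74) - 16126) = -25893/(-12*(-1/74) - 16126) = -25893/(6/37 - 16126) = -25893/(-596656/37) = -25893*(-37/596656) = 958041/596656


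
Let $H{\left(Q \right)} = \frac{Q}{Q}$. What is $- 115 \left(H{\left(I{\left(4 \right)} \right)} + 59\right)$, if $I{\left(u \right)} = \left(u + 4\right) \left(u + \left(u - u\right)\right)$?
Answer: $-6900$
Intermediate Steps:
$I{\left(u \right)} = u \left(4 + u\right)$ ($I{\left(u \right)} = \left(4 + u\right) \left(u + 0\right) = \left(4 + u\right) u = u \left(4 + u\right)$)
$H{\left(Q \right)} = 1$
$- 115 \left(H{\left(I{\left(4 \right)} \right)} + 59\right) = - 115 \left(1 + 59\right) = \left(-115\right) 60 = -6900$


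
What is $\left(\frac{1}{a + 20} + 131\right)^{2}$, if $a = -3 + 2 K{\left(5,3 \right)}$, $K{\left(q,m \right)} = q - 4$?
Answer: $\frac{6200100}{361} \approx 17175.0$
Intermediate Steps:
$K{\left(q,m \right)} = -4 + q$
$a = -1$ ($a = -3 + 2 \left(-4 + 5\right) = -3 + 2 \cdot 1 = -3 + 2 = -1$)
$\left(\frac{1}{a + 20} + 131\right)^{2} = \left(\frac{1}{-1 + 20} + 131\right)^{2} = \left(\frac{1}{19} + 131\right)^{2} = \left(\frac{2490}{19}\right)^{2} = \frac{6200100}{361}$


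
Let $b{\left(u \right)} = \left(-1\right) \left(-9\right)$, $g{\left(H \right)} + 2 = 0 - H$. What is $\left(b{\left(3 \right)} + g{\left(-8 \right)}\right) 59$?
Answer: $885$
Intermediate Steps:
$g{\left(H \right)} = -2 - H$ ($g{\left(H \right)} = -2 + \left(0 - H\right) = -2 - H$)
$b{\left(u \right)} = 9$
$\left(b{\left(3 \right)} + g{\left(-8 \right)}\right) 59 = \left(9 - -6\right) 59 = \left(9 + \left(-2 + 8\right)\right) 59 = \left(9 + 6\right) 59 = 15 \cdot 59 = 885$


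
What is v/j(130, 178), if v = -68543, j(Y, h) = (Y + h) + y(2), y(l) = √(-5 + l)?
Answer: -21111244/94867 + 68543*I*√3/94867 ≈ -222.54 + 1.2514*I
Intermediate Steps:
j(Y, h) = Y + h + I*√3 (j(Y, h) = (Y + h) + √(-5 + 2) = (Y + h) + √(-3) = (Y + h) + I*√3 = Y + h + I*√3)
v/j(130, 178) = -68543/(130 + 178 + I*√3) = -68543/(308 + I*√3)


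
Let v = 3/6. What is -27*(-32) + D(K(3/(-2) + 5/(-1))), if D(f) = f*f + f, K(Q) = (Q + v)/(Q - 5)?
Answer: 457476/529 ≈ 864.79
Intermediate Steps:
v = ½ (v = 3*(⅙) = ½ ≈ 0.50000)
K(Q) = (½ + Q)/(-5 + Q) (K(Q) = (Q + ½)/(Q - 5) = (½ + Q)/(-5 + Q))
D(f) = f + f² (D(f) = f² + f = f + f²)
-27*(-32) + D(K(3/(-2) + 5/(-1))) = -27*(-32) + ((½ + (3/(-2) + 5/(-1)))/(-5 + (3/(-2) + 5/(-1))))*(1 + (½ + (3/(-2) + 5/(-1)))/(-5 + (3/(-2) + 5/(-1)))) = 864 + ((½ + (3*(-½) + 5*(-1)))/(-5 + (3*(-½) + 5*(-1))))*(1 + (½ + (3*(-½) + 5*(-1)))/(-5 + (3*(-½) + 5*(-1)))) = 864 + ((½ + (-3/2 - 5))/(-5 + (-3/2 - 5)))*(1 + (½ + (-3/2 - 5))/(-5 + (-3/2 - 5))) = 864 + ((½ - 13/2)/(-5 - 13/2))*(1 + (½ - 13/2)/(-5 - 13/2)) = 864 + (-6/(-23/2))*(1 - 6/(-23/2)) = 864 + (-2/23*(-6))*(1 - 2/23*(-6)) = 864 + 12*(1 + 12/23)/23 = 864 + (12/23)*(35/23) = 864 + 420/529 = 457476/529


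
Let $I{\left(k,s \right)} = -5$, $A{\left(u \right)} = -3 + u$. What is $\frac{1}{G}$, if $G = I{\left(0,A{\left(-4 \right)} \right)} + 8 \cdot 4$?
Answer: $\frac{1}{27} \approx 0.037037$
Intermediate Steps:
$G = 27$ ($G = -5 + 8 \cdot 4 = -5 + 32 = 27$)
$\frac{1}{G} = \frac{1}{27}$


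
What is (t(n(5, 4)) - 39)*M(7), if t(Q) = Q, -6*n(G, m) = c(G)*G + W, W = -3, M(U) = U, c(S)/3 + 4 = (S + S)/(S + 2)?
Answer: -449/2 ≈ -224.50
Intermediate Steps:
c(S) = -12 + 6*S/(2 + S) (c(S) = -12 + 3*((S + S)/(S + 2)) = -12 + 3*((2*S)/(2 + S)) = -12 + 3*(2*S/(2 + S)) = -12 + 6*S/(2 + S))
n(G, m) = ½ - G*(-4 - G)/(2 + G) (n(G, m) = -((6*(-4 - G)/(2 + G))*G - 3)/6 = -(6*G*(-4 - G)/(2 + G) - 3)/6 = -(-3 + 6*G*(-4 - G)/(2 + G))/6 = ½ - G*(-4 - G)/(2 + G))
(t(n(5, 4)) - 39)*M(7) = ((1 + (½)*5 + 5*(4 + 5))/(2 + 5) - 39)*7 = ((1 + 5/2 + 5*9)/7 - 39)*7 = ((1 + 5/2 + 45)/7 - 39)*7 = ((⅐)*(97/2) - 39)*7 = (97/14 - 39)*7 = -449/14*7 = -449/2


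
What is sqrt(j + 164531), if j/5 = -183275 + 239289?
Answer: sqrt(444601) ≈ 666.78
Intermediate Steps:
j = 280070 (j = 5*(-183275 + 239289) = 5*56014 = 280070)
sqrt(j + 164531) = sqrt(280070 + 164531) = sqrt(444601)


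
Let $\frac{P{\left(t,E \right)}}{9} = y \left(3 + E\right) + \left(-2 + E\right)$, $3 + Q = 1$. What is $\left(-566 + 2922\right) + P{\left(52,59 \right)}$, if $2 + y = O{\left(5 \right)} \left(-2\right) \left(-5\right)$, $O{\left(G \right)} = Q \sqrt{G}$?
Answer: $1753 - 11160 \sqrt{5} \approx -23202.0$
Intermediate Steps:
$Q = -2$ ($Q = -3 + 1 = -2$)
$O{\left(G \right)} = - 2 \sqrt{G}$
$y = -2 - 20 \sqrt{5}$ ($y = -2 + - 2 \sqrt{5} \left(-2\right) \left(-5\right) = -2 + 4 \sqrt{5} \left(-5\right) = -2 - 20 \sqrt{5} \approx -46.721$)
$P{\left(t,E \right)} = -18 + 9 E + 9 \left(-2 - 20 \sqrt{5}\right) \left(3 + E\right)$ ($P{\left(t,E \right)} = 9 \left(\left(-2 - 20 \sqrt{5}\right) \left(3 + E\right) + \left(-2 + E\right)\right) = 9 \left(-2 + E + \left(-2 - 20 \sqrt{5}\right) \left(3 + E\right)\right) = -18 + 9 E + 9 \left(-2 - 20 \sqrt{5}\right) \left(3 + E\right)$)
$\left(-566 + 2922\right) + P{\left(52,59 \right)} = \left(-566 + 2922\right) - \left(603 + 11160 \sqrt{5}\right) = 2356 - \left(603 + 11160 \sqrt{5}\right) = 1753 - 11160 \sqrt{5}$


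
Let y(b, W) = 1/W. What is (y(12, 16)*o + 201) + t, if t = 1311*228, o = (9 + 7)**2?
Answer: 299125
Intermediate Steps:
o = 256 (o = 16**2 = 256)
t = 298908
(y(12, 16)*o + 201) + t = (256/16 + 201) + 298908 = ((1/16)*256 + 201) + 298908 = (16 + 201) + 298908 = 217 + 298908 = 299125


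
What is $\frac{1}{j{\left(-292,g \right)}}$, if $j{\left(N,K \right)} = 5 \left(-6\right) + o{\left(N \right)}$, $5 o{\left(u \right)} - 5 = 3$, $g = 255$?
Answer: $- \frac{5}{142} \approx -0.035211$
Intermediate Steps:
$o{\left(u \right)} = \frac{8}{5}$ ($o{\left(u \right)} = 1 + \frac{1}{5} \cdot 3 = 1 + \frac{3}{5} = \frac{8}{5}$)
$j{\left(N,K \right)} = - \frac{142}{5}$ ($j{\left(N,K \right)} = 5 \left(-6\right) + \frac{8}{5} = -30 + \frac{8}{5} = - \frac{142}{5}$)
$\frac{1}{j{\left(-292,g \right)}} = \frac{1}{- \frac{142}{5}} = - \frac{5}{142}$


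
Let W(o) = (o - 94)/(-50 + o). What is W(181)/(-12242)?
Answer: -87/1603702 ≈ -5.4249e-5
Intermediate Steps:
W(o) = (-94 + o)/(-50 + o)
W(181)/(-12242) = ((-94 + 181)/(-50 + 181))/(-12242) = (87/131)*(-1/12242) = -87/1603702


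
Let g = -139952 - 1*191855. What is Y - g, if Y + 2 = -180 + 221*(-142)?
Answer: 300243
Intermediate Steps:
g = -331807 (g = -139952 - 191855 = -331807)
Y = -31564 (Y = -2 + (-180 + 221*(-142)) = -2 + (-180 - 31382) = -2 - 31562 = -31564)
Y - g = -31564 - 1*(-331807) = -31564 + 331807 = 300243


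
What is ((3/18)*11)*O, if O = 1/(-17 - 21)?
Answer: -11/228 ≈ -0.048246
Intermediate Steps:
O = -1/38 (O = 1/(-38) = -1/38 ≈ -0.026316)
((3/18)*11)*O = ((3/18)*11)*(-1/38) = ((3*(1/18))*11)*(-1/38) = ((⅙)*11)*(-1/38) = (11/6)*(-1/38) = -11/228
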